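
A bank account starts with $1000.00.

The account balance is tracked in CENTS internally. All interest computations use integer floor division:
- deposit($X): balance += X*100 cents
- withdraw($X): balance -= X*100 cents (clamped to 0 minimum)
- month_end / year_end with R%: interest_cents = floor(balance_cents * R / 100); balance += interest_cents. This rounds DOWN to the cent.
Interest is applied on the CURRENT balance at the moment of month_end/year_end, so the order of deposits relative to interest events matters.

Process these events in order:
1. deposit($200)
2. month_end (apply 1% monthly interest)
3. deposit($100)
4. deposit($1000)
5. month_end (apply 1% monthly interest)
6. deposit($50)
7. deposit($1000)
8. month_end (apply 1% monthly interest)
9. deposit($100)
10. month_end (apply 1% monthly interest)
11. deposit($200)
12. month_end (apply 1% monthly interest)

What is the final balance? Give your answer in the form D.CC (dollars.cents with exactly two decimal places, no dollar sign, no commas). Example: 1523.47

After 1 (deposit($200)): balance=$1200.00 total_interest=$0.00
After 2 (month_end (apply 1% monthly interest)): balance=$1212.00 total_interest=$12.00
After 3 (deposit($100)): balance=$1312.00 total_interest=$12.00
After 4 (deposit($1000)): balance=$2312.00 total_interest=$12.00
After 5 (month_end (apply 1% monthly interest)): balance=$2335.12 total_interest=$35.12
After 6 (deposit($50)): balance=$2385.12 total_interest=$35.12
After 7 (deposit($1000)): balance=$3385.12 total_interest=$35.12
After 8 (month_end (apply 1% monthly interest)): balance=$3418.97 total_interest=$68.97
After 9 (deposit($100)): balance=$3518.97 total_interest=$68.97
After 10 (month_end (apply 1% monthly interest)): balance=$3554.15 total_interest=$104.15
After 11 (deposit($200)): balance=$3754.15 total_interest=$104.15
After 12 (month_end (apply 1% monthly interest)): balance=$3791.69 total_interest=$141.69

Answer: 3791.69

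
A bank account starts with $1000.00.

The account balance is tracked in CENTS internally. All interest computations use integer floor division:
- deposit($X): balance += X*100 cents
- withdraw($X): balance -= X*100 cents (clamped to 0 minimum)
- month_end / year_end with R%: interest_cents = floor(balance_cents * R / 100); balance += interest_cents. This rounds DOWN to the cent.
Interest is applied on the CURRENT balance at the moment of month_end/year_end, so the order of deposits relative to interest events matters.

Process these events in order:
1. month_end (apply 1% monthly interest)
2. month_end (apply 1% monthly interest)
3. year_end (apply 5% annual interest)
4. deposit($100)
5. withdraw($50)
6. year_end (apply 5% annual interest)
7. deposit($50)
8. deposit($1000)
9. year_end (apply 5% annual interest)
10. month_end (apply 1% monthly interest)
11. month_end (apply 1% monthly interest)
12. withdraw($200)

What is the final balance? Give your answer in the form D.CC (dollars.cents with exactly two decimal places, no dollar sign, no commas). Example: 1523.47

After 1 (month_end (apply 1% monthly interest)): balance=$1010.00 total_interest=$10.00
After 2 (month_end (apply 1% monthly interest)): balance=$1020.10 total_interest=$20.10
After 3 (year_end (apply 5% annual interest)): balance=$1071.10 total_interest=$71.10
After 4 (deposit($100)): balance=$1171.10 total_interest=$71.10
After 5 (withdraw($50)): balance=$1121.10 total_interest=$71.10
After 6 (year_end (apply 5% annual interest)): balance=$1177.15 total_interest=$127.15
After 7 (deposit($50)): balance=$1227.15 total_interest=$127.15
After 8 (deposit($1000)): balance=$2227.15 total_interest=$127.15
After 9 (year_end (apply 5% annual interest)): balance=$2338.50 total_interest=$238.50
After 10 (month_end (apply 1% monthly interest)): balance=$2361.88 total_interest=$261.88
After 11 (month_end (apply 1% monthly interest)): balance=$2385.49 total_interest=$285.49
After 12 (withdraw($200)): balance=$2185.49 total_interest=$285.49

Answer: 2185.49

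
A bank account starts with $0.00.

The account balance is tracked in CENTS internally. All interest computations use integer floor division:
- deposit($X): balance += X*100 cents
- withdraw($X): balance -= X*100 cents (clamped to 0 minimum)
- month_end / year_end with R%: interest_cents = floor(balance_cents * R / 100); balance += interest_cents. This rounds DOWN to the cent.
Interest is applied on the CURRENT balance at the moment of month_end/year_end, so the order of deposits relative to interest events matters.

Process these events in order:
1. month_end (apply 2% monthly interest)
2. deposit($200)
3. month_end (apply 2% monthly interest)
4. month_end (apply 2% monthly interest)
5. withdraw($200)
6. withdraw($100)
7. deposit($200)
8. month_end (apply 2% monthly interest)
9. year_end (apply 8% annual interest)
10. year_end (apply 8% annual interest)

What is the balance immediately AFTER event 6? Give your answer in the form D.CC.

Answer: 0.00

Derivation:
After 1 (month_end (apply 2% monthly interest)): balance=$0.00 total_interest=$0.00
After 2 (deposit($200)): balance=$200.00 total_interest=$0.00
After 3 (month_end (apply 2% monthly interest)): balance=$204.00 total_interest=$4.00
After 4 (month_end (apply 2% monthly interest)): balance=$208.08 total_interest=$8.08
After 5 (withdraw($200)): balance=$8.08 total_interest=$8.08
After 6 (withdraw($100)): balance=$0.00 total_interest=$8.08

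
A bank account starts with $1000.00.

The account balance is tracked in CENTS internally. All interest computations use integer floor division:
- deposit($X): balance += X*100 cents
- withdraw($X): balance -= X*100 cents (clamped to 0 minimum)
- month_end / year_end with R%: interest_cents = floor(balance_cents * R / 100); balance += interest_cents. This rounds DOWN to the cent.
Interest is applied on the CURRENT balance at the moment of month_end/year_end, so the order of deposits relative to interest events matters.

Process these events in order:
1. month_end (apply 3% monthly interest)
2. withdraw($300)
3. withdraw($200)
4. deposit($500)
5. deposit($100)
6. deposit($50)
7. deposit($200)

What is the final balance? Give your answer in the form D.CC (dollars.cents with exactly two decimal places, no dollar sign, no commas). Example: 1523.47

Answer: 1380.00

Derivation:
After 1 (month_end (apply 3% monthly interest)): balance=$1030.00 total_interest=$30.00
After 2 (withdraw($300)): balance=$730.00 total_interest=$30.00
After 3 (withdraw($200)): balance=$530.00 total_interest=$30.00
After 4 (deposit($500)): balance=$1030.00 total_interest=$30.00
After 5 (deposit($100)): balance=$1130.00 total_interest=$30.00
After 6 (deposit($50)): balance=$1180.00 total_interest=$30.00
After 7 (deposit($200)): balance=$1380.00 total_interest=$30.00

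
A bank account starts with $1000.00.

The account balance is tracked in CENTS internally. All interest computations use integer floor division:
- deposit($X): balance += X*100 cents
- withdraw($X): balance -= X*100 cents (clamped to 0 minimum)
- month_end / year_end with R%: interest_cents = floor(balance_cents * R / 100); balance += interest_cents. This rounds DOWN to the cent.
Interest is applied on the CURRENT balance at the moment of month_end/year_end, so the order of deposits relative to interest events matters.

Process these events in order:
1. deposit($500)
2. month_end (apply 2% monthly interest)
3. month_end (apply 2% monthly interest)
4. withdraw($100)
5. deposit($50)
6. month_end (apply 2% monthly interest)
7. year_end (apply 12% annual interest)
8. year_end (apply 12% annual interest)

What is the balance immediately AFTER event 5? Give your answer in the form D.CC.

After 1 (deposit($500)): balance=$1500.00 total_interest=$0.00
After 2 (month_end (apply 2% monthly interest)): balance=$1530.00 total_interest=$30.00
After 3 (month_end (apply 2% monthly interest)): balance=$1560.60 total_interest=$60.60
After 4 (withdraw($100)): balance=$1460.60 total_interest=$60.60
After 5 (deposit($50)): balance=$1510.60 total_interest=$60.60

Answer: 1510.60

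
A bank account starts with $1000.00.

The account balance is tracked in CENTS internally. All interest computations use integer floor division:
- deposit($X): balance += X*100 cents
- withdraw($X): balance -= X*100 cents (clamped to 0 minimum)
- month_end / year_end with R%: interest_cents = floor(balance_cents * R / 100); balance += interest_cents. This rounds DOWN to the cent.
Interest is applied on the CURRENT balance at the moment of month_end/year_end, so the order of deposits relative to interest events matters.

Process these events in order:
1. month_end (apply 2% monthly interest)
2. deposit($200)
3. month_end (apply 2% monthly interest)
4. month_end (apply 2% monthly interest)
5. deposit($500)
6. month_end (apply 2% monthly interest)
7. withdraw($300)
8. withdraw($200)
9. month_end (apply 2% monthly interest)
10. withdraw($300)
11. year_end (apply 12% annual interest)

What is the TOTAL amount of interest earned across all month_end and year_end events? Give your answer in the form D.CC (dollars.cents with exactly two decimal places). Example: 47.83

Answer: 254.44

Derivation:
After 1 (month_end (apply 2% monthly interest)): balance=$1020.00 total_interest=$20.00
After 2 (deposit($200)): balance=$1220.00 total_interest=$20.00
After 3 (month_end (apply 2% monthly interest)): balance=$1244.40 total_interest=$44.40
After 4 (month_end (apply 2% monthly interest)): balance=$1269.28 total_interest=$69.28
After 5 (deposit($500)): balance=$1769.28 total_interest=$69.28
After 6 (month_end (apply 2% monthly interest)): balance=$1804.66 total_interest=$104.66
After 7 (withdraw($300)): balance=$1504.66 total_interest=$104.66
After 8 (withdraw($200)): balance=$1304.66 total_interest=$104.66
After 9 (month_end (apply 2% monthly interest)): balance=$1330.75 total_interest=$130.75
After 10 (withdraw($300)): balance=$1030.75 total_interest=$130.75
After 11 (year_end (apply 12% annual interest)): balance=$1154.44 total_interest=$254.44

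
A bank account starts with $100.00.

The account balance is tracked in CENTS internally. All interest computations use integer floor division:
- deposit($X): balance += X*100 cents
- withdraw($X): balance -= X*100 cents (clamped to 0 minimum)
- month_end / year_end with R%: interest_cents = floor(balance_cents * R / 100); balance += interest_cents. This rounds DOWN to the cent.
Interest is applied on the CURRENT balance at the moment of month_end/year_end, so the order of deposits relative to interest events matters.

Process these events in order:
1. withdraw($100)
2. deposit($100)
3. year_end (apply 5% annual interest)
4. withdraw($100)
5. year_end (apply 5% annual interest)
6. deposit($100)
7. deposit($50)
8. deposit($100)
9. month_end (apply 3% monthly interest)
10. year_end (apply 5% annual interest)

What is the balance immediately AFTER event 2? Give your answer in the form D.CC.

After 1 (withdraw($100)): balance=$0.00 total_interest=$0.00
After 2 (deposit($100)): balance=$100.00 total_interest=$0.00

Answer: 100.00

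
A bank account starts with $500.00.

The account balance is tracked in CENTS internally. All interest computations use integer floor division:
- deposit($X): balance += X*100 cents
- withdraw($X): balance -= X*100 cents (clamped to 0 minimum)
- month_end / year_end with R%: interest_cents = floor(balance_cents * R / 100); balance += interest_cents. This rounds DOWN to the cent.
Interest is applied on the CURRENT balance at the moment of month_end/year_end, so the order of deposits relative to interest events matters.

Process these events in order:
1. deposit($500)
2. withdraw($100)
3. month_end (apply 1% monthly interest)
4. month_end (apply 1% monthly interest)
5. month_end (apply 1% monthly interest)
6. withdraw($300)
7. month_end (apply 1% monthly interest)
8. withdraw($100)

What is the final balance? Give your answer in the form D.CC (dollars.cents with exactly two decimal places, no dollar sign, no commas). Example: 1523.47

After 1 (deposit($500)): balance=$1000.00 total_interest=$0.00
After 2 (withdraw($100)): balance=$900.00 total_interest=$0.00
After 3 (month_end (apply 1% monthly interest)): balance=$909.00 total_interest=$9.00
After 4 (month_end (apply 1% monthly interest)): balance=$918.09 total_interest=$18.09
After 5 (month_end (apply 1% monthly interest)): balance=$927.27 total_interest=$27.27
After 6 (withdraw($300)): balance=$627.27 total_interest=$27.27
After 7 (month_end (apply 1% monthly interest)): balance=$633.54 total_interest=$33.54
After 8 (withdraw($100)): balance=$533.54 total_interest=$33.54

Answer: 533.54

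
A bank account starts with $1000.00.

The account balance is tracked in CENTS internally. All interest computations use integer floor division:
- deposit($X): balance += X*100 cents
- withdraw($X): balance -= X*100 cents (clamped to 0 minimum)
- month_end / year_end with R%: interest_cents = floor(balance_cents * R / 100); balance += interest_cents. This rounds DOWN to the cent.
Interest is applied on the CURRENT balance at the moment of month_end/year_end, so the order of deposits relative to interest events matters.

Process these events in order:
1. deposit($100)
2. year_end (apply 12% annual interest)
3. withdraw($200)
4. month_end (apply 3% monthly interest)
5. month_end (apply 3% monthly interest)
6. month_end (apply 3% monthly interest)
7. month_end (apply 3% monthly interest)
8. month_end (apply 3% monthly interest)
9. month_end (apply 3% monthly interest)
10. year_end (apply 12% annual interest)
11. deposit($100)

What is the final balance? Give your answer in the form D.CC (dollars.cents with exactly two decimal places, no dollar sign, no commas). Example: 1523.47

After 1 (deposit($100)): balance=$1100.00 total_interest=$0.00
After 2 (year_end (apply 12% annual interest)): balance=$1232.00 total_interest=$132.00
After 3 (withdraw($200)): balance=$1032.00 total_interest=$132.00
After 4 (month_end (apply 3% monthly interest)): balance=$1062.96 total_interest=$162.96
After 5 (month_end (apply 3% monthly interest)): balance=$1094.84 total_interest=$194.84
After 6 (month_end (apply 3% monthly interest)): balance=$1127.68 total_interest=$227.68
After 7 (month_end (apply 3% monthly interest)): balance=$1161.51 total_interest=$261.51
After 8 (month_end (apply 3% monthly interest)): balance=$1196.35 total_interest=$296.35
After 9 (month_end (apply 3% monthly interest)): balance=$1232.24 total_interest=$332.24
After 10 (year_end (apply 12% annual interest)): balance=$1380.10 total_interest=$480.10
After 11 (deposit($100)): balance=$1480.10 total_interest=$480.10

Answer: 1480.10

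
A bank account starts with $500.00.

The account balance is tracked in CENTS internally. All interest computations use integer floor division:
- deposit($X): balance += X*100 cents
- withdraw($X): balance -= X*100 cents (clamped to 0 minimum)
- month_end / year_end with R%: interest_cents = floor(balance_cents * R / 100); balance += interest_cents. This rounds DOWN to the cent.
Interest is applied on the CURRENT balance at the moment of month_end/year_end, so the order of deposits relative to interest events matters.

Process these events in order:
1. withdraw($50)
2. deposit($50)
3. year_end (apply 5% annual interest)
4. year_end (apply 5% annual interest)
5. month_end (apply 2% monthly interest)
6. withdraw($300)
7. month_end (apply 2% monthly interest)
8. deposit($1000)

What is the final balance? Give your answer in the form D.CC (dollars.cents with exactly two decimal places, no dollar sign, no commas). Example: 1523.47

Answer: 1267.51

Derivation:
After 1 (withdraw($50)): balance=$450.00 total_interest=$0.00
After 2 (deposit($50)): balance=$500.00 total_interest=$0.00
After 3 (year_end (apply 5% annual interest)): balance=$525.00 total_interest=$25.00
After 4 (year_end (apply 5% annual interest)): balance=$551.25 total_interest=$51.25
After 5 (month_end (apply 2% monthly interest)): balance=$562.27 total_interest=$62.27
After 6 (withdraw($300)): balance=$262.27 total_interest=$62.27
After 7 (month_end (apply 2% monthly interest)): balance=$267.51 total_interest=$67.51
After 8 (deposit($1000)): balance=$1267.51 total_interest=$67.51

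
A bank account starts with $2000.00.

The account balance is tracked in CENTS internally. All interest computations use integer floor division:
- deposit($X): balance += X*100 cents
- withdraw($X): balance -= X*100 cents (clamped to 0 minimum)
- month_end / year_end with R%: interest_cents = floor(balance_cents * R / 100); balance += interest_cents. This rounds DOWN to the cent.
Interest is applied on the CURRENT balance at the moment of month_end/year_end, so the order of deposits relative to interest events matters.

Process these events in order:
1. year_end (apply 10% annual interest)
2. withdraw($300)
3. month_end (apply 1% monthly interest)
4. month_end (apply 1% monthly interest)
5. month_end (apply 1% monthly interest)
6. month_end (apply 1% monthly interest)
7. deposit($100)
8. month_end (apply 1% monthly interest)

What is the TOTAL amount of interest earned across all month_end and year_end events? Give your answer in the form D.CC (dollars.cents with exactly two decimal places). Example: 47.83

Answer: 297.91

Derivation:
After 1 (year_end (apply 10% annual interest)): balance=$2200.00 total_interest=$200.00
After 2 (withdraw($300)): balance=$1900.00 total_interest=$200.00
After 3 (month_end (apply 1% monthly interest)): balance=$1919.00 total_interest=$219.00
After 4 (month_end (apply 1% monthly interest)): balance=$1938.19 total_interest=$238.19
After 5 (month_end (apply 1% monthly interest)): balance=$1957.57 total_interest=$257.57
After 6 (month_end (apply 1% monthly interest)): balance=$1977.14 total_interest=$277.14
After 7 (deposit($100)): balance=$2077.14 total_interest=$277.14
After 8 (month_end (apply 1% monthly interest)): balance=$2097.91 total_interest=$297.91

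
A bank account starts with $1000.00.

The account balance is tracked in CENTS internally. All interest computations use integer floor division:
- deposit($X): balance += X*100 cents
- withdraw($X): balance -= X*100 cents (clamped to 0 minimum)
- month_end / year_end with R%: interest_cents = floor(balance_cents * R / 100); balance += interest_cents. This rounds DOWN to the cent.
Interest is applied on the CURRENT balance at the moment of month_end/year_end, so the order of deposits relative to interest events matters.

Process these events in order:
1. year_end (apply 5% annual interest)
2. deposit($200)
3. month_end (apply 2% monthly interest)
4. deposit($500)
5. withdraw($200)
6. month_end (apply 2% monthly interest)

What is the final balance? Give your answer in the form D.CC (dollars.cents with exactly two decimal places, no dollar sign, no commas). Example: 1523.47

After 1 (year_end (apply 5% annual interest)): balance=$1050.00 total_interest=$50.00
After 2 (deposit($200)): balance=$1250.00 total_interest=$50.00
After 3 (month_end (apply 2% monthly interest)): balance=$1275.00 total_interest=$75.00
After 4 (deposit($500)): balance=$1775.00 total_interest=$75.00
After 5 (withdraw($200)): balance=$1575.00 total_interest=$75.00
After 6 (month_end (apply 2% monthly interest)): balance=$1606.50 total_interest=$106.50

Answer: 1606.50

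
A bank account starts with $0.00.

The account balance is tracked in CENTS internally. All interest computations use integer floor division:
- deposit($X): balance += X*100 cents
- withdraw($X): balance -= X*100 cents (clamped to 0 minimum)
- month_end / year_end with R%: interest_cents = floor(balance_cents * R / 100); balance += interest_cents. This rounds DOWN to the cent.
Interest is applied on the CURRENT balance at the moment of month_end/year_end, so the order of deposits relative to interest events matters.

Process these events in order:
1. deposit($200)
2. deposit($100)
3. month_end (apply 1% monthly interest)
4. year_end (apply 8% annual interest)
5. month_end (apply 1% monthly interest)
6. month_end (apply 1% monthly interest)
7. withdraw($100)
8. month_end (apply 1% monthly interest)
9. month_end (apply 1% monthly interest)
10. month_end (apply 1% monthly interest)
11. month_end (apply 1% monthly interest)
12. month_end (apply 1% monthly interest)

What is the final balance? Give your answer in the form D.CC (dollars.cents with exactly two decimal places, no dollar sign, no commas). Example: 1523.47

Answer: 245.71

Derivation:
After 1 (deposit($200)): balance=$200.00 total_interest=$0.00
After 2 (deposit($100)): balance=$300.00 total_interest=$0.00
After 3 (month_end (apply 1% monthly interest)): balance=$303.00 total_interest=$3.00
After 4 (year_end (apply 8% annual interest)): balance=$327.24 total_interest=$27.24
After 5 (month_end (apply 1% monthly interest)): balance=$330.51 total_interest=$30.51
After 6 (month_end (apply 1% monthly interest)): balance=$333.81 total_interest=$33.81
After 7 (withdraw($100)): balance=$233.81 total_interest=$33.81
After 8 (month_end (apply 1% monthly interest)): balance=$236.14 total_interest=$36.14
After 9 (month_end (apply 1% monthly interest)): balance=$238.50 total_interest=$38.50
After 10 (month_end (apply 1% monthly interest)): balance=$240.88 total_interest=$40.88
After 11 (month_end (apply 1% monthly interest)): balance=$243.28 total_interest=$43.28
After 12 (month_end (apply 1% monthly interest)): balance=$245.71 total_interest=$45.71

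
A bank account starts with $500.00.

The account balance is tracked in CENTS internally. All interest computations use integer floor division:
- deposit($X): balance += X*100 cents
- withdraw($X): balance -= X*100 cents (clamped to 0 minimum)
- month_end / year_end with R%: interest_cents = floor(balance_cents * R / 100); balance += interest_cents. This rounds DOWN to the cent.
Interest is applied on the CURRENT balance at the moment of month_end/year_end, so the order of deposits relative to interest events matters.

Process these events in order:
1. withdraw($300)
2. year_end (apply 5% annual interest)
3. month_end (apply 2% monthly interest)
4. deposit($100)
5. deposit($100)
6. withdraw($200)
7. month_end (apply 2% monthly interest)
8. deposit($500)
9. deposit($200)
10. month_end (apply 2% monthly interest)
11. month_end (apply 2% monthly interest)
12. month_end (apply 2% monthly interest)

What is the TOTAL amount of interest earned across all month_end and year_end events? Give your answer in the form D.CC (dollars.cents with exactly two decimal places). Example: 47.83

After 1 (withdraw($300)): balance=$200.00 total_interest=$0.00
After 2 (year_end (apply 5% annual interest)): balance=$210.00 total_interest=$10.00
After 3 (month_end (apply 2% monthly interest)): balance=$214.20 total_interest=$14.20
After 4 (deposit($100)): balance=$314.20 total_interest=$14.20
After 5 (deposit($100)): balance=$414.20 total_interest=$14.20
After 6 (withdraw($200)): balance=$214.20 total_interest=$14.20
After 7 (month_end (apply 2% monthly interest)): balance=$218.48 total_interest=$18.48
After 8 (deposit($500)): balance=$718.48 total_interest=$18.48
After 9 (deposit($200)): balance=$918.48 total_interest=$18.48
After 10 (month_end (apply 2% monthly interest)): balance=$936.84 total_interest=$36.84
After 11 (month_end (apply 2% monthly interest)): balance=$955.57 total_interest=$55.57
After 12 (month_end (apply 2% monthly interest)): balance=$974.68 total_interest=$74.68

Answer: 74.68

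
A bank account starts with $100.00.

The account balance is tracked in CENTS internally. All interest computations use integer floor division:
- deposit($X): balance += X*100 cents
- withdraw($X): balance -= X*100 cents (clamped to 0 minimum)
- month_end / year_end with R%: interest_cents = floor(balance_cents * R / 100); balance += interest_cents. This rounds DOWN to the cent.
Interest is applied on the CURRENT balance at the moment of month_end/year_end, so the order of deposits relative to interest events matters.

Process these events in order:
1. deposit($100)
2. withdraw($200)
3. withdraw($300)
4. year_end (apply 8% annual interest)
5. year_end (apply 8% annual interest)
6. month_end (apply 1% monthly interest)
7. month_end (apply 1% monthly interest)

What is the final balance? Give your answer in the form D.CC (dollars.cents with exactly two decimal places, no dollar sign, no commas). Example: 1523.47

After 1 (deposit($100)): balance=$200.00 total_interest=$0.00
After 2 (withdraw($200)): balance=$0.00 total_interest=$0.00
After 3 (withdraw($300)): balance=$0.00 total_interest=$0.00
After 4 (year_end (apply 8% annual interest)): balance=$0.00 total_interest=$0.00
After 5 (year_end (apply 8% annual interest)): balance=$0.00 total_interest=$0.00
After 6 (month_end (apply 1% monthly interest)): balance=$0.00 total_interest=$0.00
After 7 (month_end (apply 1% monthly interest)): balance=$0.00 total_interest=$0.00

Answer: 0.00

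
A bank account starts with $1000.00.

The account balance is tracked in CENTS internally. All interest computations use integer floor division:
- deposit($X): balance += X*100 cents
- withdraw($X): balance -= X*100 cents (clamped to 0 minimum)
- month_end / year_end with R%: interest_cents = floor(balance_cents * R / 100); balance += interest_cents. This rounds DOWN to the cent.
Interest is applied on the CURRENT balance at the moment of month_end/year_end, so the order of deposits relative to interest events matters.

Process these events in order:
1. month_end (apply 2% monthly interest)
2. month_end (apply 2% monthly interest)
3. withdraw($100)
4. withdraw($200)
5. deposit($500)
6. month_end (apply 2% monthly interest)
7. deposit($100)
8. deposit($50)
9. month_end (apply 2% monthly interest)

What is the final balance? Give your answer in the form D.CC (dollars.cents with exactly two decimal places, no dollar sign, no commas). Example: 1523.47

Answer: 1443.50

Derivation:
After 1 (month_end (apply 2% monthly interest)): balance=$1020.00 total_interest=$20.00
After 2 (month_end (apply 2% monthly interest)): balance=$1040.40 total_interest=$40.40
After 3 (withdraw($100)): balance=$940.40 total_interest=$40.40
After 4 (withdraw($200)): balance=$740.40 total_interest=$40.40
After 5 (deposit($500)): balance=$1240.40 total_interest=$40.40
After 6 (month_end (apply 2% monthly interest)): balance=$1265.20 total_interest=$65.20
After 7 (deposit($100)): balance=$1365.20 total_interest=$65.20
After 8 (deposit($50)): balance=$1415.20 total_interest=$65.20
After 9 (month_end (apply 2% monthly interest)): balance=$1443.50 total_interest=$93.50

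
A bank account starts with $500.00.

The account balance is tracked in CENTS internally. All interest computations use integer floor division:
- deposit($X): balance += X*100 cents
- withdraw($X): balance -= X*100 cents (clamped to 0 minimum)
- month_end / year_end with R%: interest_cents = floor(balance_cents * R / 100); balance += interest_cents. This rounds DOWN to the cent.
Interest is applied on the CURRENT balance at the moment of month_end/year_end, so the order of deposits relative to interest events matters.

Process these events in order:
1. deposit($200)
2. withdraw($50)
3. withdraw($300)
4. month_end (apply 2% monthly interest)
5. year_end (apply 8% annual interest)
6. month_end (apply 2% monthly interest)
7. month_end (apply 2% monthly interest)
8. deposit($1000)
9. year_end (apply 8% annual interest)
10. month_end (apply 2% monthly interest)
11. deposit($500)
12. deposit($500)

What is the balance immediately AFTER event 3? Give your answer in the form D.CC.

After 1 (deposit($200)): balance=$700.00 total_interest=$0.00
After 2 (withdraw($50)): balance=$650.00 total_interest=$0.00
After 3 (withdraw($300)): balance=$350.00 total_interest=$0.00

Answer: 350.00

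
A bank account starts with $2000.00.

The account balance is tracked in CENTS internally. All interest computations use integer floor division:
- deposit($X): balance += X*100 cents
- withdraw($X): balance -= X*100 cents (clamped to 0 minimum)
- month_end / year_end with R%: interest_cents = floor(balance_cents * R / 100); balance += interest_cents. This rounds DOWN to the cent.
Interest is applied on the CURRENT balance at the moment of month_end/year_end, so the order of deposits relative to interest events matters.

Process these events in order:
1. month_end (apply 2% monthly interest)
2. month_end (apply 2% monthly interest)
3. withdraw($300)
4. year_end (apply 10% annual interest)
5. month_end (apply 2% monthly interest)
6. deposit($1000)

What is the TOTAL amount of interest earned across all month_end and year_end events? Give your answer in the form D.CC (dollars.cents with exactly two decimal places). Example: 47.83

After 1 (month_end (apply 2% monthly interest)): balance=$2040.00 total_interest=$40.00
After 2 (month_end (apply 2% monthly interest)): balance=$2080.80 total_interest=$80.80
After 3 (withdraw($300)): balance=$1780.80 total_interest=$80.80
After 4 (year_end (apply 10% annual interest)): balance=$1958.88 total_interest=$258.88
After 5 (month_end (apply 2% monthly interest)): balance=$1998.05 total_interest=$298.05
After 6 (deposit($1000)): balance=$2998.05 total_interest=$298.05

Answer: 298.05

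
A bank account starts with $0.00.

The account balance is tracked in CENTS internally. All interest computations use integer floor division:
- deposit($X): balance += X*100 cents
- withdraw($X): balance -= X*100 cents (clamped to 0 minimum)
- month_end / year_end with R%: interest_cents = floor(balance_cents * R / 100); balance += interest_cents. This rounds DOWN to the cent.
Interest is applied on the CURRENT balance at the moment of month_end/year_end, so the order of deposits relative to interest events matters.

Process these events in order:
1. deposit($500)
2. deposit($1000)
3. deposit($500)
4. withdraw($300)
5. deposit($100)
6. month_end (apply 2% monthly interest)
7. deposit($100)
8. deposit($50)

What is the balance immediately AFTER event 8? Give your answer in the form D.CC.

Answer: 1986.00

Derivation:
After 1 (deposit($500)): balance=$500.00 total_interest=$0.00
After 2 (deposit($1000)): balance=$1500.00 total_interest=$0.00
After 3 (deposit($500)): balance=$2000.00 total_interest=$0.00
After 4 (withdraw($300)): balance=$1700.00 total_interest=$0.00
After 5 (deposit($100)): balance=$1800.00 total_interest=$0.00
After 6 (month_end (apply 2% monthly interest)): balance=$1836.00 total_interest=$36.00
After 7 (deposit($100)): balance=$1936.00 total_interest=$36.00
After 8 (deposit($50)): balance=$1986.00 total_interest=$36.00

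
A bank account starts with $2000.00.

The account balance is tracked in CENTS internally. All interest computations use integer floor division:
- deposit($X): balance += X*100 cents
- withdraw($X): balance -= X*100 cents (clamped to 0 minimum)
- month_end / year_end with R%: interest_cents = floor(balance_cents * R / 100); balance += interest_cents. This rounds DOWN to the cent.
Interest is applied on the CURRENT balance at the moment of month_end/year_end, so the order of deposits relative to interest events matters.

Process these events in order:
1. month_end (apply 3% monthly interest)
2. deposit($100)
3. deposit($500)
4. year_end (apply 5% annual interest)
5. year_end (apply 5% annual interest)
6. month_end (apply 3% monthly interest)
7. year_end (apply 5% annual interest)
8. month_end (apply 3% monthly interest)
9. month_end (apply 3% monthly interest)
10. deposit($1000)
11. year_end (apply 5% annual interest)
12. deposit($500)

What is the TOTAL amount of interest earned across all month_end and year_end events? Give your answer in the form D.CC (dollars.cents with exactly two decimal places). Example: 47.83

Answer: 983.02

Derivation:
After 1 (month_end (apply 3% monthly interest)): balance=$2060.00 total_interest=$60.00
After 2 (deposit($100)): balance=$2160.00 total_interest=$60.00
After 3 (deposit($500)): balance=$2660.00 total_interest=$60.00
After 4 (year_end (apply 5% annual interest)): balance=$2793.00 total_interest=$193.00
After 5 (year_end (apply 5% annual interest)): balance=$2932.65 total_interest=$332.65
After 6 (month_end (apply 3% monthly interest)): balance=$3020.62 total_interest=$420.62
After 7 (year_end (apply 5% annual interest)): balance=$3171.65 total_interest=$571.65
After 8 (month_end (apply 3% monthly interest)): balance=$3266.79 total_interest=$666.79
After 9 (month_end (apply 3% monthly interest)): balance=$3364.79 total_interest=$764.79
After 10 (deposit($1000)): balance=$4364.79 total_interest=$764.79
After 11 (year_end (apply 5% annual interest)): balance=$4583.02 total_interest=$983.02
After 12 (deposit($500)): balance=$5083.02 total_interest=$983.02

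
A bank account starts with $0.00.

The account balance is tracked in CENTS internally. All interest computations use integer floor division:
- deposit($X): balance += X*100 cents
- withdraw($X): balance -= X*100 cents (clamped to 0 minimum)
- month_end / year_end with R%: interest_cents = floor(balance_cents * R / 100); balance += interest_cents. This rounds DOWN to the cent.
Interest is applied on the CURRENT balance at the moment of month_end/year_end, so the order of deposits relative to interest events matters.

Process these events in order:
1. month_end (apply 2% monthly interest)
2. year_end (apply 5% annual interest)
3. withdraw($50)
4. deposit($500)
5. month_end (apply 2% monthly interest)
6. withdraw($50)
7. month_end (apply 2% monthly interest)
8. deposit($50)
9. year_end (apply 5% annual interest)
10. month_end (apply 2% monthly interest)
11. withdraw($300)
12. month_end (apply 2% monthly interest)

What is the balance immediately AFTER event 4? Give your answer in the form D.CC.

After 1 (month_end (apply 2% monthly interest)): balance=$0.00 total_interest=$0.00
After 2 (year_end (apply 5% annual interest)): balance=$0.00 total_interest=$0.00
After 3 (withdraw($50)): balance=$0.00 total_interest=$0.00
After 4 (deposit($500)): balance=$500.00 total_interest=$0.00

Answer: 500.00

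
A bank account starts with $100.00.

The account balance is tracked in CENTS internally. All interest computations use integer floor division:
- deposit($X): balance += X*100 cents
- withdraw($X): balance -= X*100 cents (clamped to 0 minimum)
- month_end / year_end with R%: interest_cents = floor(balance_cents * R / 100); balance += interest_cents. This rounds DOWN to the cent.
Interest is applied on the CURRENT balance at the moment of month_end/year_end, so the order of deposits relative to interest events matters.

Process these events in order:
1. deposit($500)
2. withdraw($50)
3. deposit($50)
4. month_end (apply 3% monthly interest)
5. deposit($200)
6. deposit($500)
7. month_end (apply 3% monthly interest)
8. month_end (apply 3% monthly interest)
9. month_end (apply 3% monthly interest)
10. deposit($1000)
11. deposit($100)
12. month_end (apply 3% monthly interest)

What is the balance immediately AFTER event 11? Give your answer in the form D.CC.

Answer: 2540.20

Derivation:
After 1 (deposit($500)): balance=$600.00 total_interest=$0.00
After 2 (withdraw($50)): balance=$550.00 total_interest=$0.00
After 3 (deposit($50)): balance=$600.00 total_interest=$0.00
After 4 (month_end (apply 3% monthly interest)): balance=$618.00 total_interest=$18.00
After 5 (deposit($200)): balance=$818.00 total_interest=$18.00
After 6 (deposit($500)): balance=$1318.00 total_interest=$18.00
After 7 (month_end (apply 3% monthly interest)): balance=$1357.54 total_interest=$57.54
After 8 (month_end (apply 3% monthly interest)): balance=$1398.26 total_interest=$98.26
After 9 (month_end (apply 3% monthly interest)): balance=$1440.20 total_interest=$140.20
After 10 (deposit($1000)): balance=$2440.20 total_interest=$140.20
After 11 (deposit($100)): balance=$2540.20 total_interest=$140.20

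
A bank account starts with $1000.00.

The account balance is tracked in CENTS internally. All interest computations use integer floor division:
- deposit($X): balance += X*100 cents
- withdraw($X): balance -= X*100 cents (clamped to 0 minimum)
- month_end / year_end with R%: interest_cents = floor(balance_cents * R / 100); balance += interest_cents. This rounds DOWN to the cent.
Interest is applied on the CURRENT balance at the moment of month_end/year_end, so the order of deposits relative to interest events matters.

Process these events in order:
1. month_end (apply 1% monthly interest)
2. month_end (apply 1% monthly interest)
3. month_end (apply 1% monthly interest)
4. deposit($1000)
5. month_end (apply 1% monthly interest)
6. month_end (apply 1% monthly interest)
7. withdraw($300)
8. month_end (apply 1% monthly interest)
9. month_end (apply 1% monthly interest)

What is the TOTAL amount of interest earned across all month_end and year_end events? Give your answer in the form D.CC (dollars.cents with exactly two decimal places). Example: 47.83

After 1 (month_end (apply 1% monthly interest)): balance=$1010.00 total_interest=$10.00
After 2 (month_end (apply 1% monthly interest)): balance=$1020.10 total_interest=$20.10
After 3 (month_end (apply 1% monthly interest)): balance=$1030.30 total_interest=$30.30
After 4 (deposit($1000)): balance=$2030.30 total_interest=$30.30
After 5 (month_end (apply 1% monthly interest)): balance=$2050.60 total_interest=$50.60
After 6 (month_end (apply 1% monthly interest)): balance=$2071.10 total_interest=$71.10
After 7 (withdraw($300)): balance=$1771.10 total_interest=$71.10
After 8 (month_end (apply 1% monthly interest)): balance=$1788.81 total_interest=$88.81
After 9 (month_end (apply 1% monthly interest)): balance=$1806.69 total_interest=$106.69

Answer: 106.69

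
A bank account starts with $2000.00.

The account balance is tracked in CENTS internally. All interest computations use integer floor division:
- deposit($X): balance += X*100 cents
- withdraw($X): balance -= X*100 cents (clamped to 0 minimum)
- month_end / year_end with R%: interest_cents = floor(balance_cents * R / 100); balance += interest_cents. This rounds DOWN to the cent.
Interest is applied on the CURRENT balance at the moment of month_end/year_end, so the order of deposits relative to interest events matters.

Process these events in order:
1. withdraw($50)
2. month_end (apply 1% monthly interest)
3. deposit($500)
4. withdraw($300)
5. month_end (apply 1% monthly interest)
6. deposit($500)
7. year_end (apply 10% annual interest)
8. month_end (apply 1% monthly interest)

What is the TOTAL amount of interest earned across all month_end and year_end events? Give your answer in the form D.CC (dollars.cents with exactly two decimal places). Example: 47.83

After 1 (withdraw($50)): balance=$1950.00 total_interest=$0.00
After 2 (month_end (apply 1% monthly interest)): balance=$1969.50 total_interest=$19.50
After 3 (deposit($500)): balance=$2469.50 total_interest=$19.50
After 4 (withdraw($300)): balance=$2169.50 total_interest=$19.50
After 5 (month_end (apply 1% monthly interest)): balance=$2191.19 total_interest=$41.19
After 6 (deposit($500)): balance=$2691.19 total_interest=$41.19
After 7 (year_end (apply 10% annual interest)): balance=$2960.30 total_interest=$310.30
After 8 (month_end (apply 1% monthly interest)): balance=$2989.90 total_interest=$339.90

Answer: 339.90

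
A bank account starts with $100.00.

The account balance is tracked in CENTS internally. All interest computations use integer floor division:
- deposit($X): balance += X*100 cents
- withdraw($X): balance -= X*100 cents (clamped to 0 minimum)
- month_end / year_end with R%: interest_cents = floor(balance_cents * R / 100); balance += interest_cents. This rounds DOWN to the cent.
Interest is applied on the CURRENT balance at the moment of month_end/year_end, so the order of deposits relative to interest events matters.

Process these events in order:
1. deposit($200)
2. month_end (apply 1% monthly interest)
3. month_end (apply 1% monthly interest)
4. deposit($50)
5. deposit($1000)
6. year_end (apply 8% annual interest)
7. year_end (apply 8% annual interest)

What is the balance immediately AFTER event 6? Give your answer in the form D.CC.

After 1 (deposit($200)): balance=$300.00 total_interest=$0.00
After 2 (month_end (apply 1% monthly interest)): balance=$303.00 total_interest=$3.00
After 3 (month_end (apply 1% monthly interest)): balance=$306.03 total_interest=$6.03
After 4 (deposit($50)): balance=$356.03 total_interest=$6.03
After 5 (deposit($1000)): balance=$1356.03 total_interest=$6.03
After 6 (year_end (apply 8% annual interest)): balance=$1464.51 total_interest=$114.51

Answer: 1464.51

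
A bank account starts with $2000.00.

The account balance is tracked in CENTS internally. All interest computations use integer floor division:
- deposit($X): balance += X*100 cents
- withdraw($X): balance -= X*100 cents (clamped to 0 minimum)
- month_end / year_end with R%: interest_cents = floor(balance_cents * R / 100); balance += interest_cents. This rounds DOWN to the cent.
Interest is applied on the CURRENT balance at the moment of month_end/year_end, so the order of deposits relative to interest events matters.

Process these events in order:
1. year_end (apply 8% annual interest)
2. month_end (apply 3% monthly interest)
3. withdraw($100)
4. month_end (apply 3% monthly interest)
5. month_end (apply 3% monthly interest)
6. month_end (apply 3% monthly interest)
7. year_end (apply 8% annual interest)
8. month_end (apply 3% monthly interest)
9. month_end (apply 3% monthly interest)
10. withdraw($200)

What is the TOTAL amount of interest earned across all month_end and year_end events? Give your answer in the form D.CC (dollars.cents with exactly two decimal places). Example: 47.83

After 1 (year_end (apply 8% annual interest)): balance=$2160.00 total_interest=$160.00
After 2 (month_end (apply 3% monthly interest)): balance=$2224.80 total_interest=$224.80
After 3 (withdraw($100)): balance=$2124.80 total_interest=$224.80
After 4 (month_end (apply 3% monthly interest)): balance=$2188.54 total_interest=$288.54
After 5 (month_end (apply 3% monthly interest)): balance=$2254.19 total_interest=$354.19
After 6 (month_end (apply 3% monthly interest)): balance=$2321.81 total_interest=$421.81
After 7 (year_end (apply 8% annual interest)): balance=$2507.55 total_interest=$607.55
After 8 (month_end (apply 3% monthly interest)): balance=$2582.77 total_interest=$682.77
After 9 (month_end (apply 3% monthly interest)): balance=$2660.25 total_interest=$760.25
After 10 (withdraw($200)): balance=$2460.25 total_interest=$760.25

Answer: 760.25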